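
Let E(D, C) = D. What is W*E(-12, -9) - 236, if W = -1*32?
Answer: 148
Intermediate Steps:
W = -32
W*E(-12, -9) - 236 = -32*(-12) - 236 = 384 - 236 = 148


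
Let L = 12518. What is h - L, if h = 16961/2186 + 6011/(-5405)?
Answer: -147825766781/11815330 ≈ -12511.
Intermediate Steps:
h = 78534159/11815330 (h = 16961*(1/2186) + 6011*(-1/5405) = 16961/2186 - 6011/5405 = 78534159/11815330 ≈ 6.6468)
h - L = 78534159/11815330 - 1*12518 = 78534159/11815330 - 12518 = -147825766781/11815330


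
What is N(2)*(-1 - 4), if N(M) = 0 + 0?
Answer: 0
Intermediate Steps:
N(M) = 0
N(2)*(-1 - 4) = 0*(-1 - 4) = 0*(-5) = 0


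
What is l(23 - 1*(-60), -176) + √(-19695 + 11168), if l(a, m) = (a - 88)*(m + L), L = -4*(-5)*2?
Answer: 680 + I*√8527 ≈ 680.0 + 92.342*I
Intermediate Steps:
L = 40 (L = 20*2 = 40)
l(a, m) = (-88 + a)*(40 + m) (l(a, m) = (a - 88)*(m + 40) = (-88 + a)*(40 + m))
l(23 - 1*(-60), -176) + √(-19695 + 11168) = (-3520 - 88*(-176) + 40*(23 - 1*(-60)) + (23 - 1*(-60))*(-176)) + √(-19695 + 11168) = (-3520 + 15488 + 40*(23 + 60) + (23 + 60)*(-176)) + √(-8527) = (-3520 + 15488 + 40*83 + 83*(-176)) + I*√8527 = (-3520 + 15488 + 3320 - 14608) + I*√8527 = 680 + I*√8527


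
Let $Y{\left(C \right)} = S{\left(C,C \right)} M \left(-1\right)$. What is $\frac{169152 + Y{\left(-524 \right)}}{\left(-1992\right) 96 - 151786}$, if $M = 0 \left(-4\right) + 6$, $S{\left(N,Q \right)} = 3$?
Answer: $- \frac{84567}{171509} \approx -0.49308$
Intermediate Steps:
$M = 6$ ($M = 0 + 6 = 6$)
$Y{\left(C \right)} = -18$ ($Y{\left(C \right)} = 3 \cdot 6 \left(-1\right) = 18 \left(-1\right) = -18$)
$\frac{169152 + Y{\left(-524 \right)}}{\left(-1992\right) 96 - 151786} = \frac{169152 - 18}{\left(-1992\right) 96 - 151786} = \frac{169134}{-191232 - 151786} = \frac{169134}{-343018} = 169134 \left(- \frac{1}{343018}\right) = - \frac{84567}{171509}$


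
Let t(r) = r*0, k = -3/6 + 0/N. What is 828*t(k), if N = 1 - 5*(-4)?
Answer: 0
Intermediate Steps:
N = 21 (N = 1 + 20 = 21)
k = -½ (k = -3/6 + 0/21 = -3*⅙ + 0*(1/21) = -½ + 0 = -½ ≈ -0.50000)
t(r) = 0
828*t(k) = 828*0 = 0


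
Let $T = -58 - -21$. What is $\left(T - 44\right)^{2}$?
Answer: $6561$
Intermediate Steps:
$T = -37$ ($T = -58 + 21 = -37$)
$\left(T - 44\right)^{2} = \left(-37 - 44\right)^{2} = \left(-81\right)^{2} = 6561$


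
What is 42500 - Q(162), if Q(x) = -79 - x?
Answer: 42741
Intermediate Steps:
42500 - Q(162) = 42500 - (-79 - 1*162) = 42500 - (-79 - 162) = 42500 - 1*(-241) = 42500 + 241 = 42741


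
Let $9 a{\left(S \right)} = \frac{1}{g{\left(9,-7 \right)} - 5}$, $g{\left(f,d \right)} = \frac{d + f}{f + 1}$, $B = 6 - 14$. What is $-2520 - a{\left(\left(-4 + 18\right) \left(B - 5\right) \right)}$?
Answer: $- \frac{544315}{216} \approx -2520.0$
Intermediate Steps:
$B = -8$
$g{\left(f,d \right)} = \frac{d + f}{1 + f}$
$a{\left(S \right)} = - \frac{5}{216}$ ($a{\left(S \right)} = \frac{1}{9 \left(\frac{-7 + 9}{1 + 9} - 5\right)} = \frac{1}{9 \left(\frac{1}{10} \cdot 2 - 5\right)} = \frac{1}{9 \left(\frac{1}{5} - 5\right)} = \frac{1}{9 \left(- \frac{24}{5}\right)} = \frac{1}{9} \left(- \frac{5}{24}\right) = - \frac{5}{216}$)
$-2520 - a{\left(\left(-4 + 18\right) \left(B - 5\right) \right)} = -2520 - - \frac{5}{216} = -2520 + \frac{5}{216} = - \frac{544315}{216}$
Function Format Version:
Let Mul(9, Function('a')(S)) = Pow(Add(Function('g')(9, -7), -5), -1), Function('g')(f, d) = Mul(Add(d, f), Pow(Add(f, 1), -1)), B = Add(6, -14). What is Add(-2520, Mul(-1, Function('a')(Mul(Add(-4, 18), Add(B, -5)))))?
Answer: Rational(-544315, 216) ≈ -2520.0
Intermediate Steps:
B = -8
Function('g')(f, d) = Mul(Pow(Add(1, f), -1), Add(d, f)) (Function('g')(f, d) = Mul(Add(d, f), Pow(Add(1, f), -1)) = Mul(Pow(Add(1, f), -1), Add(d, f)))
Function('a')(S) = Rational(-5, 216) (Function('a')(S) = Mul(Rational(1, 9), Pow(Add(Mul(Pow(Add(1, 9), -1), Add(-7, 9)), -5), -1)) = Mul(Rational(1, 9), Pow(Add(Mul(Pow(10, -1), 2), -5), -1)) = Mul(Rational(1, 9), Pow(Add(Mul(Rational(1, 10), 2), -5), -1)) = Mul(Rational(1, 9), Pow(Add(Rational(1, 5), -5), -1)) = Mul(Rational(1, 9), Pow(Rational(-24, 5), -1)) = Mul(Rational(1, 9), Rational(-5, 24)) = Rational(-5, 216))
Add(-2520, Mul(-1, Function('a')(Mul(Add(-4, 18), Add(B, -5))))) = Add(-2520, Mul(-1, Rational(-5, 216))) = Add(-2520, Rational(5, 216)) = Rational(-544315, 216)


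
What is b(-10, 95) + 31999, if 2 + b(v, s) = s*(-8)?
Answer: 31237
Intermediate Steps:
b(v, s) = -2 - 8*s (b(v, s) = -2 + s*(-8) = -2 - 8*s)
b(-10, 95) + 31999 = (-2 - 8*95) + 31999 = (-2 - 760) + 31999 = -762 + 31999 = 31237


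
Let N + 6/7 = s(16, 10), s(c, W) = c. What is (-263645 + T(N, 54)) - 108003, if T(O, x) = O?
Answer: -2601430/7 ≈ -3.7163e+5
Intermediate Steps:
N = 106/7 (N = -6/7 + 16 = 106/7 ≈ 15.143)
(-263645 + T(N, 54)) - 108003 = (-263645 + 106/7) - 108003 = -1845409/7 - 108003 = -2601430/7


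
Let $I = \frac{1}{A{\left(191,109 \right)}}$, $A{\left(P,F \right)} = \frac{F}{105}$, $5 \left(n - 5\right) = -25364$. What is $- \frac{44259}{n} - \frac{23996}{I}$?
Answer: $- \frac{9464648603}{380085} \approx -24901.0$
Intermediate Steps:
$n = - \frac{25339}{5}$ ($n = 5 + \frac{1}{5} \left(-25364\right) = 5 - \frac{25364}{5} = - \frac{25339}{5} \approx -5067.8$)
$A{\left(P,F \right)} = \frac{F}{105}$ ($A{\left(P,F \right)} = F \frac{1}{105} = \frac{F}{105}$)
$I = \frac{105}{109}$ ($I = \frac{1}{\frac{1}{105} \cdot 109} = \frac{1}{\frac{109}{105}} = \frac{105}{109} \approx 0.9633$)
$- \frac{44259}{n} - \frac{23996}{I} = - \frac{44259}{- \frac{25339}{5}} - \frac{23996}{\frac{105}{109}} = \left(-44259\right) \left(- \frac{5}{25339}\right) - \frac{373652}{15} = \frac{221295}{25339} - \frac{373652}{15} = - \frac{9464648603}{380085}$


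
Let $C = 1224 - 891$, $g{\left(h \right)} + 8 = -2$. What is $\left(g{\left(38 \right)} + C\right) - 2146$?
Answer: $-1823$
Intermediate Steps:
$g{\left(h \right)} = -10$ ($g{\left(h \right)} = -8 - 2 = -10$)
$C = 333$
$\left(g{\left(38 \right)} + C\right) - 2146 = \left(-10 + 333\right) - 2146 = 323 - 2146 = -1823$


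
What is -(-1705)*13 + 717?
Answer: 22882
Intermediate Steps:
-(-1705)*13 + 717 = -55*(-403) + 717 = 22165 + 717 = 22882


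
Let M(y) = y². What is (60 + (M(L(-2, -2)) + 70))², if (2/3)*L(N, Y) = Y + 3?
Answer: 279841/16 ≈ 17490.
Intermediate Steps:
L(N, Y) = 9/2 + 3*Y/2 (L(N, Y) = 3*(Y + 3)/2 = 3*(3 + Y)/2 = 9/2 + 3*Y/2)
(60 + (M(L(-2, -2)) + 70))² = (60 + ((9/2 + (3/2)*(-2))² + 70))² = (60 + ((9/2 - 3)² + 70))² = (60 + ((3/2)² + 70))² = (60 + (9/4 + 70))² = (60 + 289/4)² = (529/4)² = 279841/16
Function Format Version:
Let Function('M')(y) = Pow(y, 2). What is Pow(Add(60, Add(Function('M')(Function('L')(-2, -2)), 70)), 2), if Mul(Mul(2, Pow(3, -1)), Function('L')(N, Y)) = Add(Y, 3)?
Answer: Rational(279841, 16) ≈ 17490.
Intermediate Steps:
Function('L')(N, Y) = Add(Rational(9, 2), Mul(Rational(3, 2), Y)) (Function('L')(N, Y) = Mul(Rational(3, 2), Add(Y, 3)) = Mul(Rational(3, 2), Add(3, Y)) = Add(Rational(9, 2), Mul(Rational(3, 2), Y)))
Pow(Add(60, Add(Function('M')(Function('L')(-2, -2)), 70)), 2) = Pow(Add(60, Add(Pow(Add(Rational(9, 2), Mul(Rational(3, 2), -2)), 2), 70)), 2) = Pow(Add(60, Add(Pow(Add(Rational(9, 2), -3), 2), 70)), 2) = Pow(Add(60, Add(Pow(Rational(3, 2), 2), 70)), 2) = Pow(Add(60, Add(Rational(9, 4), 70)), 2) = Pow(Add(60, Rational(289, 4)), 2) = Pow(Rational(529, 4), 2) = Rational(279841, 16)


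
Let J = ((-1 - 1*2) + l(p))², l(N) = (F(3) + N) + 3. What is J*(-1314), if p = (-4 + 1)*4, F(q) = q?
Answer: -106434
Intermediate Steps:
p = -12 (p = -3*4 = -12)
l(N) = 6 + N (l(N) = (3 + N) + 3 = 6 + N)
J = 81 (J = ((-1 - 1*2) + (6 - 12))² = ((-1 - 2) - 6)² = (-3 - 6)² = (-9)² = 81)
J*(-1314) = 81*(-1314) = -106434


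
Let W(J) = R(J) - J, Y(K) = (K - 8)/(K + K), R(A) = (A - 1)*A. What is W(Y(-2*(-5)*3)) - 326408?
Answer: -293767739/900 ≈ -3.2641e+5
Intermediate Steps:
R(A) = A*(-1 + A) (R(A) = (-1 + A)*A = A*(-1 + A))
Y(K) = (-8 + K)/(2*K) (Y(K) = (-8 + K)/((2*K)) = (-8 + K)*(1/(2*K)) = (-8 + K)/(2*K))
W(J) = -J + J*(-1 + J) (W(J) = J*(-1 + J) - J = -J + J*(-1 + J))
W(Y(-2*(-5)*3)) - 326408 = ((-8 - 2*(-5)*3)/(2*((-2*(-5)*3))))*(-2 + (-8 - 2*(-5)*3)/(2*((-2*(-5)*3)))) - 326408 = ((-8 + 10*3)/(2*((10*3))))*(-2 + (-8 + 10*3)/(2*((10*3)))) - 326408 = ((½)*(-8 + 30)/30)*(-2 + (½)*(-8 + 30)/30) - 326408 = ((½)*(1/30)*22)*(-2 + (½)*(1/30)*22) - 326408 = 11*(-2 + 11/30)/30 - 326408 = (11/30)*(-49/30) - 326408 = -539/900 - 326408 = -293767739/900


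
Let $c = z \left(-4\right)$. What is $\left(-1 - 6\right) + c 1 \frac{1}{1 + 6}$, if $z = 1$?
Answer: $- \frac{53}{7} \approx -7.5714$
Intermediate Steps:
$c = -4$ ($c = 1 \left(-4\right) = -4$)
$\left(-1 - 6\right) + c 1 \frac{1}{1 + 6} = \left(-1 - 6\right) - 4 \cdot 1 \frac{1}{1 + 6} = \left(-1 - 6\right) - 4 \cdot 1 \cdot \frac{1}{7} = -7 - 4 \cdot 1 \cdot \frac{1}{7} = -7 - \frac{4}{7} = - \frac{53}{7}$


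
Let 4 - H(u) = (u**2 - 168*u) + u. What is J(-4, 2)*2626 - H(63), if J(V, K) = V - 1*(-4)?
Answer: -6556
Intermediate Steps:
J(V, K) = 4 + V (J(V, K) = V + 4 = 4 + V)
H(u) = 4 - u**2 + 167*u (H(u) = 4 - ((u**2 - 168*u) + u) = 4 - (u**2 - 167*u) = 4 + (-u**2 + 167*u) = 4 - u**2 + 167*u)
J(-4, 2)*2626 - H(63) = (4 - 4)*2626 - (4 - 1*63**2 + 167*63) = 0*2626 - (4 - 1*3969 + 10521) = 0 - (4 - 3969 + 10521) = 0 - 1*6556 = 0 - 6556 = -6556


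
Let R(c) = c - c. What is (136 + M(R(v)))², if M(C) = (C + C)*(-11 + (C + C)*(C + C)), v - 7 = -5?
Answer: 18496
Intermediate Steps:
v = 2 (v = 7 - 5 = 2)
R(c) = 0
M(C) = 2*C*(-11 + 4*C²) (M(C) = (2*C)*(-11 + (2*C)*(2*C)) = (2*C)*(-11 + 4*C²) = 2*C*(-11 + 4*C²))
(136 + M(R(v)))² = (136 + (-22*0 + 8*0³))² = (136 + (0 + 8*0))² = (136 + (0 + 0))² = (136 + 0)² = 136² = 18496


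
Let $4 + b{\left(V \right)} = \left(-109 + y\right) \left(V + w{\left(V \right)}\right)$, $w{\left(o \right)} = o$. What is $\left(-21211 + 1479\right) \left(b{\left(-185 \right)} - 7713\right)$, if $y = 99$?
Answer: $79263444$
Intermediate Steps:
$b{\left(V \right)} = -4 - 20 V$ ($b{\left(V \right)} = -4 + \left(-109 + 99\right) \left(V + V\right) = -4 - 10 \cdot 2 V = -4 - 20 V$)
$\left(-21211 + 1479\right) \left(b{\left(-185 \right)} - 7713\right) = \left(-21211 + 1479\right) \left(\left(-4 - -3700\right) - 7713\right) = - 19732 \left(\left(-4 + 3700\right) - 7713\right) = - 19732 \left(3696 - 7713\right) = \left(-19732\right) \left(-4017\right) = 79263444$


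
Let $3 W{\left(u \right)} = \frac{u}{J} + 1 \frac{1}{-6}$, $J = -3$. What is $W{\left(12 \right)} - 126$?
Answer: $- \frac{2293}{18} \approx -127.39$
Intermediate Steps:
$W{\left(u \right)} = - \frac{1}{18} - \frac{u}{9}$ ($W{\left(u \right)} = \frac{\frac{u}{-3} + 1 \frac{1}{-6}}{3} = \frac{u \left(- \frac{1}{3}\right) + 1 \left(- \frac{1}{6}\right)}{3} = \frac{- \frac{u}{3} - \frac{1}{6}}{3} = \frac{- \frac{1}{6} - \frac{u}{3}}{3} = - \frac{1}{18} - \frac{u}{9}$)
$W{\left(12 \right)} - 126 = \left(- \frac{1}{18} - \frac{4}{3}\right) - 126 = - \frac{25}{18} - 126 = - \frac{2293}{18}$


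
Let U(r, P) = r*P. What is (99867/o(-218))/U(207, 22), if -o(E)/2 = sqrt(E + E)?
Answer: 33289*I*sqrt(109)/661848 ≈ 0.52512*I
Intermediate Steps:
U(r, P) = P*r
o(E) = -2*sqrt(2)*sqrt(E) (o(E) = -2*sqrt(E + E) = -2*sqrt(2)*sqrt(E))
(99867/o(-218))/U(207, 22) = (99867/((-2*sqrt(2)*sqrt(-218))))/((22*207)) = (99867/((-2*sqrt(2)*I*sqrt(218))))/4554 = (99867/((-4*I*sqrt(109))))*(1/4554) = (99867*(I*sqrt(109)/436))*(1/4554) = (99867*I*sqrt(109)/436)*(1/4554) = 33289*I*sqrt(109)/661848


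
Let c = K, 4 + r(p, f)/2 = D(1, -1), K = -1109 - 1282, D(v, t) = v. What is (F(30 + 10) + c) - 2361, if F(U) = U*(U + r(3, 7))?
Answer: -3392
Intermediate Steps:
K = -2391
r(p, f) = -6 (r(p, f) = -8 + 2*1 = -8 + 2 = -6)
c = -2391
F(U) = U*(-6 + U) (F(U) = U*(U - 6) = U*(-6 + U))
(F(30 + 10) + c) - 2361 = ((30 + 10)*(-6 + (30 + 10)) - 2391) - 2361 = (40*(-6 + 40) - 2391) - 2361 = (40*34 - 2391) - 2361 = (1360 - 2391) - 2361 = -1031 - 2361 = -3392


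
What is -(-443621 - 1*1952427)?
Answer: 2396048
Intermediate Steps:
-(-443621 - 1*1952427) = -(-443621 - 1952427) = -1*(-2396048) = 2396048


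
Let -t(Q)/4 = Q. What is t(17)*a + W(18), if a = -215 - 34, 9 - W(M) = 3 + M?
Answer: 16920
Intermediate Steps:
t(Q) = -4*Q
W(M) = 6 - M (W(M) = 9 - (3 + M) = 9 + (-3 - M) = 6 - M)
a = -249
t(17)*a + W(18) = -4*17*(-249) + (6 - 1*18) = -68*(-249) + (6 - 18) = 16932 - 12 = 16920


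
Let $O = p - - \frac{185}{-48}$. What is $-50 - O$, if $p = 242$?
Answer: $- \frac{13831}{48} \approx -288.15$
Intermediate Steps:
$O = \frac{11431}{48}$ ($O = 242 - - \frac{185}{-48} = 242 - \left(-185\right) \left(- \frac{1}{48}\right) = 242 - \frac{185}{48} = \frac{11431}{48} \approx 238.15$)
$-50 - O = -50 - \frac{11431}{48} = - \frac{13831}{48}$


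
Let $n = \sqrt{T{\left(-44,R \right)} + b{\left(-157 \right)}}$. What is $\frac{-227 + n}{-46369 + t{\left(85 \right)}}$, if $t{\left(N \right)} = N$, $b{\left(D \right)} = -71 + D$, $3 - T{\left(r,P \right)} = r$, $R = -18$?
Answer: $\frac{227}{46284} - \frac{i \sqrt{181}}{46284} \approx 0.0049045 - 0.00029068 i$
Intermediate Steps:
$T{\left(r,P \right)} = 3 - r$
$n = i \sqrt{181}$ ($n = \sqrt{\left(3 - -44\right) - 228} = \sqrt{\left(3 + 44\right) - 228} = \sqrt{47 - 228} = \sqrt{-181} = i \sqrt{181} \approx 13.454 i$)
$\frac{-227 + n}{-46369 + t{\left(85 \right)}} = \frac{-227 + i \sqrt{181}}{-46369 + 85} = \frac{-227 + i \sqrt{181}}{-46284} = \left(-227 + i \sqrt{181}\right) \left(- \frac{1}{46284}\right) = \frac{227}{46284} - \frac{i \sqrt{181}}{46284}$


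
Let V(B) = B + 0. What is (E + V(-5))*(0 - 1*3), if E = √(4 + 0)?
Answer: 9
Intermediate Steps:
V(B) = B
E = 2 (E = √4 = 2)
(E + V(-5))*(0 - 1*3) = (2 - 5)*(0 - 1*3) = -3*(0 - 3) = -3*(-3) = 9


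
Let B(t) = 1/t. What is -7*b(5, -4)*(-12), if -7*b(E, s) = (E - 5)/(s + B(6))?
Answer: 0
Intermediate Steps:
b(E, s) = -(-5 + E)/(7*(⅙ + s)) (b(E, s) = -(E - 5)/(7*(s + 1/6)) = -(-5 + E)/(7*(s + ⅙)) = -(-5 + E)/(7*(⅙ + s)))
-7*b(5, -4)*(-12) = -6*(5 - 1*5)/(1 + 6*(-4))*(-12) = -6*(5 - 5)/(1 - 24)*(-12) = -6*0/(-23)*(-12) = -6*(-1)*0/23*(-12) = -7*0*(-12) = 0*(-12) = 0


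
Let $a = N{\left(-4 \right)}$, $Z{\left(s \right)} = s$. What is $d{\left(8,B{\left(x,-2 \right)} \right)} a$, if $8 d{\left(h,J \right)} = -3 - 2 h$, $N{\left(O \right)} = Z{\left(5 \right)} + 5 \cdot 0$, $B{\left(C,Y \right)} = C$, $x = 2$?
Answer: $- \frac{95}{8} \approx -11.875$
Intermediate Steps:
$N{\left(O \right)} = 5$ ($N{\left(O \right)} = 5 + 5 \cdot 0 = 5 + 0 = 5$)
$a = 5$
$d{\left(h,J \right)} = - \frac{3}{8} - \frac{h}{4}$ ($d{\left(h,J \right)} = \frac{-3 - 2 h}{8} = - \frac{3}{8} - \frac{h}{4}$)
$d{\left(8,B{\left(x,-2 \right)} \right)} a = \left(- \frac{3}{8} - 2\right) 5 = \left(- \frac{19}{8}\right) 5 = - \frac{95}{8}$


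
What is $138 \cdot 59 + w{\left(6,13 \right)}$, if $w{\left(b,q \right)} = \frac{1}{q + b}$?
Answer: $\frac{154699}{19} \approx 8142.1$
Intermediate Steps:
$w{\left(b,q \right)} = \frac{1}{b + q}$
$138 \cdot 59 + w{\left(6,13 \right)} = 138 \cdot 59 + \frac{1}{6 + 13} = 8142 + \frac{1}{19} = \frac{154699}{19}$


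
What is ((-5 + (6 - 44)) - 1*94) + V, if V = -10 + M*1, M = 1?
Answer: -146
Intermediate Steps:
V = -9 (V = -10 + 1*1 = -10 + 1 = -9)
((-5 + (6 - 44)) - 1*94) + V = ((-5 + (6 - 44)) - 1*94) - 9 = ((-5 - 38) - 94) - 9 = (-43 - 94) - 9 = -137 - 9 = -146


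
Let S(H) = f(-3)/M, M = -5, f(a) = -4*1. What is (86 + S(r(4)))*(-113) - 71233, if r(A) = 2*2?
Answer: -405207/5 ≈ -81041.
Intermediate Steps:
r(A) = 4
f(a) = -4
S(H) = ⅘ (S(H) = -4/(-5) = -4*(-⅕) = ⅘)
(86 + S(r(4)))*(-113) - 71233 = (86 + ⅘)*(-113) - 71233 = (434/5)*(-113) - 71233 = -49042/5 - 71233 = -405207/5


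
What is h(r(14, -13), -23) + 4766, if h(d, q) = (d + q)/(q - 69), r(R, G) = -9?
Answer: 109626/23 ≈ 4766.3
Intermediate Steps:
h(d, q) = (d + q)/(-69 + q)
h(r(14, -13), -23) + 4766 = (-9 - 23)/(-69 - 23) + 4766 = -32/(-92) + 4766 = -1/92*(-32) + 4766 = 8/23 + 4766 = 109626/23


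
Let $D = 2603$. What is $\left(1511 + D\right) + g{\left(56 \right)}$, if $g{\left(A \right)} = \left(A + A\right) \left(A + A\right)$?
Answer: $16658$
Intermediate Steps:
$g{\left(A \right)} = 4 A^{2}$ ($g{\left(A \right)} = 2 A 2 A = 4 A^{2}$)
$\left(1511 + D\right) + g{\left(56 \right)} = \left(1511 + 2603\right) + 4 \cdot 56^{2} = 4114 + 4 \cdot 3136 = 4114 + 12544 = 16658$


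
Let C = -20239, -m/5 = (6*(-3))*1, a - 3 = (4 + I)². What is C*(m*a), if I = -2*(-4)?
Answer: -267761970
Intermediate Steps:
I = 8
a = 147 (a = 3 + (4 + 8)² = 3 + 12² = 3 + 144 = 147)
m = 90 (m = -5*6*(-3) = -(-90) = -5*(-18) = 90)
C*(m*a) = -1821510*147 = -20239*13230 = -267761970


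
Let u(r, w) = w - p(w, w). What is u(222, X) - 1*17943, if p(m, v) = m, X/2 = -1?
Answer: -17943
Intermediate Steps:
X = -2 (X = 2*(-1) = -2)
u(r, w) = 0 (u(r, w) = w - w = 0)
u(222, X) - 1*17943 = 0 - 1*17943 = 0 - 17943 = -17943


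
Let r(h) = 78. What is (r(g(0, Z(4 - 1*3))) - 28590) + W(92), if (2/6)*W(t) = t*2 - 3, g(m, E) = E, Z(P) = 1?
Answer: -27969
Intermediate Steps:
W(t) = -9 + 6*t (W(t) = 3*(t*2 - 3) = 3*(2*t - 3) = 3*(-3 + 2*t) = -9 + 6*t)
(r(g(0, Z(4 - 1*3))) - 28590) + W(92) = (78 - 28590) + (-9 + 6*92) = -28512 + (-9 + 552) = -28512 + 543 = -27969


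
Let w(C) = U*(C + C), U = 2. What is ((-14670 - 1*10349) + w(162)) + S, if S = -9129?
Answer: -33500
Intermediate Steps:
w(C) = 4*C (w(C) = 2*(C + C) = 2*(2*C) = 4*C)
((-14670 - 1*10349) + w(162)) + S = ((-14670 - 1*10349) + 4*162) - 9129 = ((-14670 - 10349) + 648) - 9129 = (-25019 + 648) - 9129 = -24371 - 9129 = -33500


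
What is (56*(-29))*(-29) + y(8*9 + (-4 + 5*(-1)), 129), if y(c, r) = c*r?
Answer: 55223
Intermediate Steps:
(56*(-29))*(-29) + y(8*9 + (-4 + 5*(-1)), 129) = (56*(-29))*(-29) + (8*9 + (-4 + 5*(-1)))*129 = -1624*(-29) + (72 + (-4 - 5))*129 = 47096 + (72 - 9)*129 = 47096 + 63*129 = 47096 + 8127 = 55223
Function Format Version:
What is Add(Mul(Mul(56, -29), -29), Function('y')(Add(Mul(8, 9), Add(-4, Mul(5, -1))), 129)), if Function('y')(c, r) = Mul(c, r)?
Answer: 55223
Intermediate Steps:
Add(Mul(Mul(56, -29), -29), Function('y')(Add(Mul(8, 9), Add(-4, Mul(5, -1))), 129)) = Add(Mul(Mul(56, -29), -29), Mul(Add(Mul(8, 9), Add(-4, Mul(5, -1))), 129)) = Add(Mul(-1624, -29), Mul(Add(72, Add(-4, -5)), 129)) = Add(47096, Mul(Add(72, -9), 129)) = Add(47096, Mul(63, 129)) = Add(47096, 8127) = 55223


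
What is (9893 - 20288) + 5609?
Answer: -4786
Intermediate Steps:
(9893 - 20288) + 5609 = -10395 + 5609 = -4786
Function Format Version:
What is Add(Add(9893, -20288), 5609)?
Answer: -4786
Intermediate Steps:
Add(Add(9893, -20288), 5609) = Add(-10395, 5609) = -4786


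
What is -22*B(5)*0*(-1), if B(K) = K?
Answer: 0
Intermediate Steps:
-22*B(5)*0*(-1) = -22*5*0*(-1) = -0*(-1) = -22*0 = 0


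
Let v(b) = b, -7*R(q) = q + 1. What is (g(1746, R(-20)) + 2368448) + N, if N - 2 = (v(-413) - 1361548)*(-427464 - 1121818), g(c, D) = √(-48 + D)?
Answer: 2110064030452 + I*√2219/7 ≈ 2.1101e+12 + 6.7295*I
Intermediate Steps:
R(q) = -⅐ - q/7 (R(q) = -(q + 1)/7 = -(1 + q)/7 = -⅐ - q/7)
N = 2110061662004 (N = 2 + (-413 - 1361548)*(-427464 - 1121818) = 2 - 1361961*(-1549282) = 2 + 2110061662002 = 2110061662004)
(g(1746, R(-20)) + 2368448) + N = (√(-48 + (-⅐ - ⅐*(-20))) + 2368448) + 2110061662004 = (√(-48 + (-⅐ + 20/7)) + 2368448) + 2110061662004 = (√(-48 + 19/7) + 2368448) + 2110061662004 = (√(-317/7) + 2368448) + 2110061662004 = (I*√2219/7 + 2368448) + 2110061662004 = (2368448 + I*√2219/7) + 2110061662004 = 2110064030452 + I*√2219/7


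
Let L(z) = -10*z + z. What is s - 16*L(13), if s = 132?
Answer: 2004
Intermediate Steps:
L(z) = -9*z
s - 16*L(13) = 132 - (-144)*13 = 132 - 16*(-117) = 132 + 1872 = 2004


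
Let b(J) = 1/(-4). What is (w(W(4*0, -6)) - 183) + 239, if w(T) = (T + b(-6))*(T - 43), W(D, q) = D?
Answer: 267/4 ≈ 66.750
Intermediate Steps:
b(J) = -¼ (b(J) = 1*(-¼) = -¼)
w(T) = (-43 + T)*(-¼ + T) (w(T) = (T - ¼)*(T - 43) = (-¼ + T)*(-43 + T) = (-43 + T)*(-¼ + T))
(w(W(4*0, -6)) - 183) + 239 = ((43/4 + (4*0)² - 173*0) - 183) + 239 = ((43/4 + 0² - 173/4*0) - 183) + 239 = ((43/4 + 0 + 0) - 183) + 239 = (43/4 - 183) + 239 = -689/4 + 239 = 267/4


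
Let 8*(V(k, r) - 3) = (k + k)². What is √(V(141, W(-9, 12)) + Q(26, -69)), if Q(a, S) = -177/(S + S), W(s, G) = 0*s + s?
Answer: √5260790/23 ≈ 99.724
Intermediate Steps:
W(s, G) = s (W(s, G) = 0 + s = s)
V(k, r) = 3 + k²/2 (V(k, r) = 3 + (k + k)²/8 = 3 + (2*k)²/8 = 3 + (4*k²)/8 = 3 + k²/2)
Q(a, S) = -177/(2*S) (Q(a, S) = -177*1/(2*S) = -177/(2*S))
√(V(141, W(-9, 12)) + Q(26, -69)) = √((3 + (½)*141²) - 177/2/(-69)) = √((3 + (½)*19881) - 177/2*(-1/69)) = √((3 + 19881/2) + 59/46) = √(19887/2 + 59/46) = √(228730/23) = √5260790/23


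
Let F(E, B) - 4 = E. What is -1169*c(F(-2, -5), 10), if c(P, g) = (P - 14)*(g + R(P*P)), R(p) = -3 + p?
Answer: 154308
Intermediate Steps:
F(E, B) = 4 + E
c(P, g) = (-14 + P)*(-3 + g + P²) (c(P, g) = (P - 14)*(g + (-3 + P*P)) = (-14 + P)*(g + (-3 + P²)) = (-14 + P)*(-3 + g + P²))
-1169*c(F(-2, -5), 10) = -1169*(42 - 14*10 - 14*(4 - 2)² + (4 - 2)*10 + (4 - 2)*(-3 + (4 - 2)²)) = -1169*(42 - 140 - 14*2² + 2*10 + 2*(-3 + 2²)) = -1169*(42 - 140 - 14*4 + 20 + 2*(-3 + 4)) = -1169*(42 - 140 - 56 + 20 + 2*1) = -1169*(42 - 140 - 56 + 20 + 2) = -1169*(-132) = 154308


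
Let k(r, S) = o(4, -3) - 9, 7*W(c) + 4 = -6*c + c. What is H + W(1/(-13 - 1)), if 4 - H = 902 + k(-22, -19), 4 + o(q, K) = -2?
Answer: -86585/98 ≈ -883.52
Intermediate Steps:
o(q, K) = -6 (o(q, K) = -4 - 2 = -6)
W(c) = -4/7 - 5*c/7 (W(c) = -4/7 + (-6*c + c)/7 = -4/7 + (-5*c)/7 = -4/7 - 5*c/7)
k(r, S) = -15 (k(r, S) = -6 - 9 = -15)
H = -883 (H = 4 - (902 - 15) = 4 - 1*887 = 4 - 887 = -883)
H + W(1/(-13 - 1)) = -883 + (-4/7 - 5/(7*(-13 - 1))) = -883 + (-4/7 - 5/7/(-14)) = -883 + (-4/7 - 5/7*(-1/14)) = -883 + (-4/7 + 5/98) = -883 - 51/98 = -86585/98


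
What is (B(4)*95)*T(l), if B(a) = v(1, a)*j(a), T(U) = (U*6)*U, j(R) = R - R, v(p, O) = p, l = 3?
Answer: 0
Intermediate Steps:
j(R) = 0
T(U) = 6*U**2 (T(U) = (6*U)*U = 6*U**2)
B(a) = 0 (B(a) = 1*0 = 0)
(B(4)*95)*T(l) = (0*95)*(6*3**2) = 0*(6*9) = 0*54 = 0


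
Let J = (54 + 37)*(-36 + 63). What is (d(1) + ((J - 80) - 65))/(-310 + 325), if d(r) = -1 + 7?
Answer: 2318/15 ≈ 154.53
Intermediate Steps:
J = 2457 (J = 91*27 = 2457)
d(r) = 6
(d(1) + ((J - 80) - 65))/(-310 + 325) = (6 + ((2457 - 80) - 65))/(-310 + 325) = (6 + (2377 - 65))/15 = (6 + 2312)*(1/15) = 2318*(1/15) = 2318/15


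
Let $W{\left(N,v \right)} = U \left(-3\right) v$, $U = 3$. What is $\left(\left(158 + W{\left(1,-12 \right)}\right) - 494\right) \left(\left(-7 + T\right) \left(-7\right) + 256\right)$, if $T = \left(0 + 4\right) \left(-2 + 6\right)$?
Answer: $-44004$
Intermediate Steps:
$W{\left(N,v \right)} = - 9 v$ ($W{\left(N,v \right)} = 3 \left(-3\right) v = - 9 v$)
$T = 16$ ($T = 4 \cdot 4 = 16$)
$\left(\left(158 + W{\left(1,-12 \right)}\right) - 494\right) \left(\left(-7 + T\right) \left(-7\right) + 256\right) = \left(\left(158 - -108\right) - 494\right) \left(\left(-7 + 16\right) \left(-7\right) + 256\right) = \left(\left(158 + 108\right) - 494\right) \left(9 \left(-7\right) + 256\right) = \left(266 - 494\right) \left(-63 + 256\right) = \left(-228\right) 193 = -44004$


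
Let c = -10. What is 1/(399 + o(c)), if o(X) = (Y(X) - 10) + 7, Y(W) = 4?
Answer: 1/400 ≈ 0.0025000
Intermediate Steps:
o(X) = 1 (o(X) = (4 - 10) + 7 = -6 + 7 = 1)
1/(399 + o(c)) = 1/(399 + 1) = 1/400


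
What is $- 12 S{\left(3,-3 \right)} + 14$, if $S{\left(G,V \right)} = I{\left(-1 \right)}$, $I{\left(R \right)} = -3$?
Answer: $50$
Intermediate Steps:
$S{\left(G,V \right)} = -3$
$- 12 S{\left(3,-3 \right)} + 14 = \left(-12\right) \left(-3\right) + 14 = 36 + 14 = 50$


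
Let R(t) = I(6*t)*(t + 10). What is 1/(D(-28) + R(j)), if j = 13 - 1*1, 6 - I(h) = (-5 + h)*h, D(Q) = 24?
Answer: -1/105972 ≈ -9.4365e-6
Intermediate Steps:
I(h) = 6 - h*(-5 + h) (I(h) = 6 - (-5 + h)*h = 6 - h*(-5 + h))
j = 12 (j = 13 - 1 = 12)
R(t) = (10 + t)*(6 - 36*t**2 + 30*t) (R(t) = (6 - (6*t)**2 + 5*(6*t))*(t + 10) = (6 - 36*t**2 + 30*t)*(10 + t) = (10 + t)*(6 - 36*t**2 + 30*t))
1/(D(-28) + R(j)) = 1/(24 + 6*(10 + 12)*(1 - 6*12**2 + 5*12)) = 1/(24 + 6*22*(1 - 6*144 + 60)) = 1/(24 + 6*22*(1 - 864 + 60)) = 1/(24 + 6*22*(-803)) = 1/(24 - 105996) = 1/(-105972) = -1/105972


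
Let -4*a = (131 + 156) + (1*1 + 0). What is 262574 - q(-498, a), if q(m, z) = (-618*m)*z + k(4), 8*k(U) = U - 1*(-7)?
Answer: 179372645/8 ≈ 2.2422e+7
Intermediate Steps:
k(U) = 7/8 + U/8 (k(U) = (U - 1*(-7))/8 = (U + 7)/8 = (7 + U)/8 = 7/8 + U/8)
a = -72 (a = -((131 + 156) + (1*1 + 0))/4 = -(287 + (1 + 0))/4 = -(287 + 1)/4 = -¼*288 = -72)
q(m, z) = 11/8 - 618*m*z (q(m, z) = (-618*m)*z + (7/8 + (⅛)*4) = -618*m*z + (7/8 + ½) = -618*m*z + 11/8 = 11/8 - 618*m*z)
262574 - q(-498, a) = 262574 - (11/8 - 618*(-498)*(-72)) = 262574 - (11/8 - 22159008) = 262574 - 1*(-177272053/8) = 262574 + 177272053/8 = 179372645/8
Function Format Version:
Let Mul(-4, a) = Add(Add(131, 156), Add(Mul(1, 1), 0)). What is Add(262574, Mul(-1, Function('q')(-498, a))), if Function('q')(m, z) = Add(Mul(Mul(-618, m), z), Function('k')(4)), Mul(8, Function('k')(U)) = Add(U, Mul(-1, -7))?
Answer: Rational(179372645, 8) ≈ 2.2422e+7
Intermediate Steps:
Function('k')(U) = Add(Rational(7, 8), Mul(Rational(1, 8), U)) (Function('k')(U) = Mul(Rational(1, 8), Add(U, Mul(-1, -7))) = Mul(Rational(1, 8), Add(U, 7)) = Mul(Rational(1, 8), Add(7, U)) = Add(Rational(7, 8), Mul(Rational(1, 8), U)))
a = -72 (a = Mul(Rational(-1, 4), Add(Add(131, 156), Add(Mul(1, 1), 0))) = Mul(Rational(-1, 4), Add(287, Add(1, 0))) = Mul(Rational(-1, 4), Add(287, 1)) = Mul(Rational(-1, 4), 288) = -72)
Function('q')(m, z) = Add(Rational(11, 8), Mul(-618, m, z)) (Function('q')(m, z) = Add(Mul(Mul(-618, m), z), Add(Rational(7, 8), Mul(Rational(1, 8), 4))) = Add(Mul(-618, m, z), Add(Rational(7, 8), Rational(1, 2))) = Add(Mul(-618, m, z), Rational(11, 8)) = Add(Rational(11, 8), Mul(-618, m, z)))
Add(262574, Mul(-1, Function('q')(-498, a))) = Add(262574, Mul(-1, Add(Rational(11, 8), Mul(-618, -498, -72)))) = Add(262574, Mul(-1, Add(Rational(11, 8), -22159008))) = Add(262574, Mul(-1, Rational(-177272053, 8))) = Add(262574, Rational(177272053, 8)) = Rational(179372645, 8)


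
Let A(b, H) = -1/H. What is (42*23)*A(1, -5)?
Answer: 966/5 ≈ 193.20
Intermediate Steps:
(42*23)*A(1, -5) = (42*23)*(-1/(-5)) = 966*(-1*(-⅕)) = 966*(⅕) = 966/5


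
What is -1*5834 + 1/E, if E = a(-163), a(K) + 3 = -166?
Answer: -985947/169 ≈ -5834.0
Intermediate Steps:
a(K) = -169 (a(K) = -3 - 166 = -169)
E = -169
-1*5834 + 1/E = -1*5834 + 1/(-169) = -5834 - 1/169 = -985947/169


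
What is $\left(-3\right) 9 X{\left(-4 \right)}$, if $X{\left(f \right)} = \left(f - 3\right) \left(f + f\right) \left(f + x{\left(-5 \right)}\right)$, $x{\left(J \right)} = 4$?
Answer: $0$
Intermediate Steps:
$X{\left(f \right)} = 2 f \left(-3 + f\right) \left(4 + f\right)$ ($X{\left(f \right)} = \left(f - 3\right) \left(f + f\right) \left(f + 4\right) = \left(-3 + f\right) 2 f \left(4 + f\right) = 2 f \left(-3 + f\right) \left(4 + f\right)$)
$\left(-3\right) 9 X{\left(-4 \right)} = \left(-3\right) 9 \cdot 2 \left(-4\right) \left(-12 - 4 + \left(-4\right)^{2}\right) = - 27 \cdot 2 \left(-4\right) \left(-12 - 4 + 16\right) = - 27 \cdot 2 \left(-4\right) 0 = \left(-27\right) 0 = 0$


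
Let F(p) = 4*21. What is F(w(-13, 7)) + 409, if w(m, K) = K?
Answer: 493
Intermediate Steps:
F(p) = 84
F(w(-13, 7)) + 409 = 84 + 409 = 493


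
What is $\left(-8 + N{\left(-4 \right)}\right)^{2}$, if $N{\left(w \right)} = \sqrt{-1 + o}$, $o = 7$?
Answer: $\left(8 - \sqrt{6}\right)^{2} \approx 30.808$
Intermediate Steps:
$N{\left(w \right)} = \sqrt{6}$ ($N{\left(w \right)} = \sqrt{-1 + 7} = \sqrt{6}$)
$\left(-8 + N{\left(-4 \right)}\right)^{2} = \left(-8 + \sqrt{6}\right)^{2}$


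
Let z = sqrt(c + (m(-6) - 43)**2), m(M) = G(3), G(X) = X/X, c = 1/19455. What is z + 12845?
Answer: 12845 + sqrt(667668771555)/19455 ≈ 12887.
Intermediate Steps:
c = 1/19455 ≈ 5.1401e-5
G(X) = 1
m(M) = 1
z = sqrt(667668771555)/19455 (z = sqrt(1/19455 + (1 - 43)**2) = sqrt(1/19455 + (-42)**2) = sqrt(1/19455 + 1764) = sqrt(34318621/19455) = sqrt(667668771555)/19455 ≈ 42.000)
z + 12845 = sqrt(667668771555)/19455 + 12845 = 12845 + sqrt(667668771555)/19455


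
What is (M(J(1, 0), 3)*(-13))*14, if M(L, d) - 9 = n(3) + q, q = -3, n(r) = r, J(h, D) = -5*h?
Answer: -1638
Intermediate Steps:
M(L, d) = 9 (M(L, d) = 9 + (3 - 3) = 9 + 0 = 9)
(M(J(1, 0), 3)*(-13))*14 = (9*(-13))*14 = -117*14 = -1638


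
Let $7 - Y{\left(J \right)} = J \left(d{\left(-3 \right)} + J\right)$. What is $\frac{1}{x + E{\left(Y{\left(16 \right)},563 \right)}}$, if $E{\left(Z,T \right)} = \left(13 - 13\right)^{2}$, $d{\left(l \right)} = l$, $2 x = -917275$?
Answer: $- \frac{2}{917275} \approx -2.1804 \cdot 10^{-6}$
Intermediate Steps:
$x = - \frac{917275}{2}$ ($x = \frac{1}{2} \left(-917275\right) = - \frac{917275}{2} \approx -4.5864 \cdot 10^{5}$)
$Y{\left(J \right)} = 7 - J \left(-3 + J\right)$
$E{\left(Z,T \right)} = 0$ ($E{\left(Z,T \right)} = 0^{2} = 0$)
$\frac{1}{x + E{\left(Y{\left(16 \right)},563 \right)}} = \frac{1}{- \frac{917275}{2} + 0} = \frac{1}{- \frac{917275}{2}} = - \frac{2}{917275}$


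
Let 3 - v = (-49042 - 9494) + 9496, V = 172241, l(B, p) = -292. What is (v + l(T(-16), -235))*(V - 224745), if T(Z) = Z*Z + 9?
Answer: -2559622504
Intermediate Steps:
T(Z) = 9 + Z² (T(Z) = Z² + 9 = 9 + Z²)
v = 49043 (v = 3 - ((-49042 - 9494) + 9496) = 3 - (-58536 + 9496) = 3 - 1*(-49040) = 3 + 49040 = 49043)
(v + l(T(-16), -235))*(V - 224745) = (49043 - 292)*(172241 - 224745) = 48751*(-52504) = -2559622504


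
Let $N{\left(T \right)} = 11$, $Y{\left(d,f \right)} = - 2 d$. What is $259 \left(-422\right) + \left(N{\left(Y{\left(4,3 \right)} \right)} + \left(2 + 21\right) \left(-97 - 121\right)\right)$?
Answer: $-114301$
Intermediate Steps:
$259 \left(-422\right) + \left(N{\left(Y{\left(4,3 \right)} \right)} + \left(2 + 21\right) \left(-97 - 121\right)\right) = 259 \left(-422\right) + \left(11 + \left(2 + 21\right) \left(-97 - 121\right)\right) = -109298 + \left(11 + 23 \left(-218\right)\right) = -109298 + \left(11 - 5014\right) = -109298 - 5003 = -114301$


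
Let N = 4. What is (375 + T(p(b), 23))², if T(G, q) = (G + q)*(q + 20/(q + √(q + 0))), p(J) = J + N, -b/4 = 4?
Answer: 9362112/23 - 12760*√23/23 ≈ 4.0439e+5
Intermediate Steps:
b = -16 (b = -4*4 = -16)
p(J) = 4 + J (p(J) = J + 4 = 4 + J)
T(G, q) = (G + q)*(q + 20/(q + √q))
(375 + T(p(b), 23))² = (375 + (23³ + 23^(5/2) + 20*(4 - 16) + 20*23 + (4 - 16)*23² + (4 - 16)*23^(3/2))/(23 + √23))² = (375 + (12167 + 529*√23 + 20*(-12) + 460 - 12*529 - 276*√23)/(23 + √23))² = (375 + (12167 + 529*√23 - 240 + 460 - 6348 - 276*√23)/(23 + √23))² = (375 + (6039 + 253*√23)/(23 + √23))²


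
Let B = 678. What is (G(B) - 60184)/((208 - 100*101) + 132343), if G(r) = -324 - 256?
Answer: -60764/122451 ≈ -0.49623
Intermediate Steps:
G(r) = -580
(G(B) - 60184)/((208 - 100*101) + 132343) = (-580 - 60184)/((208 - 100*101) + 132343) = -60764/((208 - 10100) + 132343) = -60764/(-9892 + 132343) = -60764/122451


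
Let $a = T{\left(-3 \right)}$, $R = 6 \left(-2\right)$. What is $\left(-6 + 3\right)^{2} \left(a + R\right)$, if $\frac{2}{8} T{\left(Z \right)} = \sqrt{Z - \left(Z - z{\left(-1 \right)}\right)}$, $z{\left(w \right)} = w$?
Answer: $-108 + 36 i \approx -108.0 + 36.0 i$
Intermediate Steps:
$R = -12$
$T{\left(Z \right)} = 4 i$ ($T{\left(Z \right)} = 4 \sqrt{Z - \left(1 + Z\right)} = 4 \sqrt{-1} = 4 i$)
$a = 4 i \approx 4.0 i$
$\left(-6 + 3\right)^{2} \left(a + R\right) = \left(-6 + 3\right)^{2} \left(4 i - 12\right) = \left(-3\right)^{2} \left(-12 + 4 i\right) = 9 \left(-12 + 4 i\right) = -108 + 36 i$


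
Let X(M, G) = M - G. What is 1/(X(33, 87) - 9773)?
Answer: -1/9827 ≈ -0.00010176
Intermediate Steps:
1/(X(33, 87) - 9773) = 1/((33 - 1*87) - 9773) = 1/((33 - 87) - 9773) = 1/(-54 - 9773) = 1/(-9827) = -1/9827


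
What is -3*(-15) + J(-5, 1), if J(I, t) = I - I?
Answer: 45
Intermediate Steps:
J(I, t) = 0
-3*(-15) + J(-5, 1) = -3*(-15) + 0 = 45 + 0 = 45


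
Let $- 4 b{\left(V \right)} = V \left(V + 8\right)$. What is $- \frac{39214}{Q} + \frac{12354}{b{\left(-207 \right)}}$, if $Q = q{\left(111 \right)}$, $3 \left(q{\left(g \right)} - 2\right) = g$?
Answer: $- \frac{179696614}{178503} \approx -1006.7$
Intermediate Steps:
$q{\left(g \right)} = 2 + \frac{g}{3}$
$b{\left(V \right)} = - \frac{V \left(8 + V\right)}{4}$ ($b{\left(V \right)} = - \frac{V \left(V + 8\right)}{4} = - \frac{V \left(8 + V\right)}{4}$)
$Q = 39$ ($Q = 2 + \frac{1}{3} \cdot 111 = 2 + 37 = 39$)
$- \frac{39214}{Q} + \frac{12354}{b{\left(-207 \right)}} = - \frac{39214}{39} + \frac{12354}{\left(- \frac{1}{4}\right) \left(-207\right) \left(8 - 207\right)} = \left(-39214\right) \frac{1}{39} + \frac{12354}{\left(- \frac{1}{4}\right) \left(-207\right) \left(-199\right)} = - \frac{39214}{39} + \frac{12354}{- \frac{41193}{4}} = - \frac{39214}{39} + 12354 \left(- \frac{4}{41193}\right) = - \frac{39214}{39} - \frac{16472}{13731} = - \frac{179696614}{178503}$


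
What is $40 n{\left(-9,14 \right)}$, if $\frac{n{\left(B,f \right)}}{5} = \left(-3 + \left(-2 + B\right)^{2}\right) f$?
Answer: $330400$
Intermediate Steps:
$n{\left(B,f \right)} = 5 f \left(-3 + \left(-2 + B\right)^{2}\right)$ ($n{\left(B,f \right)} = 5 \left(-3 + \left(-2 + B\right)^{2}\right) f = 5 f \left(-3 + \left(-2 + B\right)^{2}\right)$)
$40 n{\left(-9,14 \right)} = 40 \cdot 5 \cdot 14 \left(-3 + \left(-2 - 9\right)^{2}\right) = 40 \cdot 5 \cdot 14 \left(-3 + \left(-11\right)^{2}\right) = 40 \cdot 5 \cdot 14 \left(-3 + 121\right) = 40 \cdot 5 \cdot 14 \cdot 118 = 40 \cdot 8260 = 330400$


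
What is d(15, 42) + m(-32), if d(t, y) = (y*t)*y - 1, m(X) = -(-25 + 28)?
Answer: 26456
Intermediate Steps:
m(X) = -3 (m(X) = -1*3 = -3)
d(t, y) = -1 + t*y² (d(t, y) = (t*y)*y - 1 = t*y² - 1 = -1 + t*y²)
d(15, 42) + m(-32) = (-1 + 15*42²) - 3 = (-1 + 15*1764) - 3 = (-1 + 26460) - 3 = 26459 - 3 = 26456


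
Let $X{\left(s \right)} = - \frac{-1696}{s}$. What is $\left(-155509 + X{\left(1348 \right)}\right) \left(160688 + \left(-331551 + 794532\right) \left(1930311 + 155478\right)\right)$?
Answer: $- \frac{50607575239560290973}{337} \approx -1.5017 \cdot 10^{17}$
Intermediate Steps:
$X{\left(s \right)} = \frac{1696}{s}$
$\left(-155509 + X{\left(1348 \right)}\right) \left(160688 + \left(-331551 + 794532\right) \left(1930311 + 155478\right)\right) = \left(-155509 + \frac{1696}{1348}\right) \left(160688 + \left(-331551 + 794532\right) \left(1930311 + 155478\right)\right) = \left(-155509 + 1696 \cdot \frac{1}{1348}\right) \left(160688 + 462981 \cdot 2085789\right) = \left(-155509 + \frac{424}{337}\right) \left(160688 + 965680677009\right) = \left(- \frac{52406109}{337}\right) 965680837697 = - \frac{50607575239560290973}{337}$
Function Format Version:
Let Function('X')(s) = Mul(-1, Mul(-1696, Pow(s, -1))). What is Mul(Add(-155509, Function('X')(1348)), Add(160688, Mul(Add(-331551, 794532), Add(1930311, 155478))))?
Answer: Rational(-50607575239560290973, 337) ≈ -1.5017e+17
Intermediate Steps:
Function('X')(s) = Mul(1696, Pow(s, -1))
Mul(Add(-155509, Function('X')(1348)), Add(160688, Mul(Add(-331551, 794532), Add(1930311, 155478)))) = Mul(Add(-155509, Mul(1696, Pow(1348, -1))), Add(160688, Mul(Add(-331551, 794532), Add(1930311, 155478)))) = Mul(Add(-155509, Mul(1696, Rational(1, 1348))), Add(160688, Mul(462981, 2085789))) = Mul(Add(-155509, Rational(424, 337)), Add(160688, 965680677009)) = Mul(Rational(-52406109, 337), 965680837697) = Rational(-50607575239560290973, 337)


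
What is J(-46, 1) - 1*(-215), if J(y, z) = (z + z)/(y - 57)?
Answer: 22143/103 ≈ 214.98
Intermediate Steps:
J(y, z) = 2*z/(-57 + y) (J(y, z) = (2*z)/(-57 + y) = 2*z/(-57 + y))
J(-46, 1) - 1*(-215) = 2*1/(-57 - 46) - 1*(-215) = 2*1/(-103) + 215 = 2*1*(-1/103) + 215 = -2/103 + 215 = 22143/103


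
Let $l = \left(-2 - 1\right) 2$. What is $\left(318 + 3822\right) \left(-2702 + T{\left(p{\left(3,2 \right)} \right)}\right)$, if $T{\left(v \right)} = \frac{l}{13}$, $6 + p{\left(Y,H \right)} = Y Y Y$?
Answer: $- \frac{145446480}{13} \approx -1.1188 \cdot 10^{7}$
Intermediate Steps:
$l = -6$ ($l = \left(-3\right) 2 = -6$)
$p{\left(Y,H \right)} = -6 + Y^{3}$ ($p{\left(Y,H \right)} = -6 + Y Y Y = -6 + Y^{2} Y = -6 + Y^{3}$)
$T{\left(v \right)} = - \frac{6}{13}$
$\left(318 + 3822\right) \left(-2702 + T{\left(p{\left(3,2 \right)} \right)}\right) = \left(318 + 3822\right) \left(-2702 - \frac{6}{13}\right) = 4140 \left(- \frac{35132}{13}\right) = - \frac{145446480}{13}$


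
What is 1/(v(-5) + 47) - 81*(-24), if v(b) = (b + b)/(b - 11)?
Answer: 740672/381 ≈ 1944.0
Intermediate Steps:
v(b) = 2*b/(-11 + b) (v(b) = (2*b)/(-11 + b) = 2*b/(-11 + b))
1/(v(-5) + 47) - 81*(-24) = 1/(2*(-5)/(-11 - 5) + 47) - 81*(-24) = 1/(2*(-5)/(-16) + 47) + 1944 = 1/(2*(-5)*(-1/16) + 47) + 1944 = 1/(5/8 + 47) + 1944 = 1/(381/8) + 1944 = 8/381 + 1944 = 740672/381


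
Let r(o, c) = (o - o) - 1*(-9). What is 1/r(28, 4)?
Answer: 1/9 ≈ 0.11111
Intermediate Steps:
r(o, c) = 9 (r(o, c) = 0 + 9 = 9)
1/r(28, 4) = 1/9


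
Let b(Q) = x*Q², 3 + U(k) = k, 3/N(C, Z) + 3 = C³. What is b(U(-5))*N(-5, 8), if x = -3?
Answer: 9/2 ≈ 4.5000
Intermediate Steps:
N(C, Z) = 3/(-3 + C³)
U(k) = -3 + k
b(Q) = -3*Q²
b(U(-5))*N(-5, 8) = (-3*(-3 - 5)²)*(3/(-3 + (-5)³)) = (-3*(-8)²)*(3/(-3 - 125)) = (-3*64)*(3/(-128)) = -576*(-1)/128 = -192*(-3/128) = 9/2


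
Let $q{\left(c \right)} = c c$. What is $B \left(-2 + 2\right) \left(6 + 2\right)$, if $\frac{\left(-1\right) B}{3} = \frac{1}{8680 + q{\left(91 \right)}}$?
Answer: $0$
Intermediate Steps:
$q{\left(c \right)} = c^{2}$
$B = - \frac{3}{16961}$ ($B = - \frac{3}{8680 + 91^{2}} = - \frac{3}{8680 + 8281} = - \frac{3}{16961} \approx -0.00017688$)
$B \left(-2 + 2\right) \left(6 + 2\right) = - \frac{3 \left(-2 + 2\right) \left(6 + 2\right)}{16961} = - \frac{3 \cdot 0 \cdot 8}{16961} = \left(- \frac{3}{16961}\right) 0 = 0$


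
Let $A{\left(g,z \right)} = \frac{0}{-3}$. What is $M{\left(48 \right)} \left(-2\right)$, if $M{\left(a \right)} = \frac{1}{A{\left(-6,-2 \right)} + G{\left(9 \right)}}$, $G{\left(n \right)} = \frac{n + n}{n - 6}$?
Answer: $- \frac{1}{3} \approx -0.33333$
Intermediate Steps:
$A{\left(g,z \right)} = 0$ ($A{\left(g,z \right)} = 0 \left(- \frac{1}{3}\right) = 0$)
$G{\left(n \right)} = \frac{2 n}{-6 + n}$
$M{\left(a \right)} = \frac{1}{6}$ ($M{\left(a \right)} = \frac{1}{0 + 2 \cdot 9 \frac{1}{-6 + 9}} = \frac{1}{0 + 2 \cdot 9 \cdot \frac{1}{3}} = \frac{1}{0 + 6} = \frac{1}{6}$)
$M{\left(48 \right)} \left(-2\right) = \frac{1}{6} \left(-2\right) = - \frac{1}{3}$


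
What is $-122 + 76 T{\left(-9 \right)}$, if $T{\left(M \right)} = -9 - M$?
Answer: $-122$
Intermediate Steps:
$-122 + 76 T{\left(-9 \right)} = -122 + 76 \left(-9 - -9\right) = -122 + 76 \left(-9 + 9\right) = -122 + 76 \cdot 0 = -122 + 0 = -122$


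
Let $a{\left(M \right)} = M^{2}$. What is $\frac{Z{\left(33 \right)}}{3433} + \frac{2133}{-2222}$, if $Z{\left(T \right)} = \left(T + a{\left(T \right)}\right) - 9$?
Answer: $- \frac{4849503}{7628126} \approx -0.63574$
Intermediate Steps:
$Z{\left(T \right)} = -9 + T + T^{2}$ ($Z{\left(T \right)} = \left(T + T^{2}\right) - 9 = -9 + T + T^{2}$)
$\frac{Z{\left(33 \right)}}{3433} + \frac{2133}{-2222} = \frac{-9 + 33 + 33^{2}}{3433} + \frac{2133}{-2222} = \left(-9 + 33 + 1089\right) \frac{1}{3433} + 2133 \left(- \frac{1}{2222}\right) = 1113 \cdot \frac{1}{3433} - \frac{2133}{2222} = \frac{1113}{3433} - \frac{2133}{2222} = - \frac{4849503}{7628126}$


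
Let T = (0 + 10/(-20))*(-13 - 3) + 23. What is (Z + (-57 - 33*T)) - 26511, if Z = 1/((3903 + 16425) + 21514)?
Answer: -1154462621/41842 ≈ -27591.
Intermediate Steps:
T = 31 (T = (0 + 10*(-1/20))*(-16) + 23 = (0 - ½)*(-16) + 23 = -½*(-16) + 23 = 8 + 23 = 31)
Z = 1/41842 (Z = 1/(20328 + 21514) = 1/41842 ≈ 2.3899e-5)
(Z + (-57 - 33*T)) - 26511 = (1/41842 + (-57 - 33*31)) - 26511 = (1/41842 + (-57 - 1023)) - 26511 = (1/41842 - 1080) - 26511 = -45189359/41842 - 26511 = -1154462621/41842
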